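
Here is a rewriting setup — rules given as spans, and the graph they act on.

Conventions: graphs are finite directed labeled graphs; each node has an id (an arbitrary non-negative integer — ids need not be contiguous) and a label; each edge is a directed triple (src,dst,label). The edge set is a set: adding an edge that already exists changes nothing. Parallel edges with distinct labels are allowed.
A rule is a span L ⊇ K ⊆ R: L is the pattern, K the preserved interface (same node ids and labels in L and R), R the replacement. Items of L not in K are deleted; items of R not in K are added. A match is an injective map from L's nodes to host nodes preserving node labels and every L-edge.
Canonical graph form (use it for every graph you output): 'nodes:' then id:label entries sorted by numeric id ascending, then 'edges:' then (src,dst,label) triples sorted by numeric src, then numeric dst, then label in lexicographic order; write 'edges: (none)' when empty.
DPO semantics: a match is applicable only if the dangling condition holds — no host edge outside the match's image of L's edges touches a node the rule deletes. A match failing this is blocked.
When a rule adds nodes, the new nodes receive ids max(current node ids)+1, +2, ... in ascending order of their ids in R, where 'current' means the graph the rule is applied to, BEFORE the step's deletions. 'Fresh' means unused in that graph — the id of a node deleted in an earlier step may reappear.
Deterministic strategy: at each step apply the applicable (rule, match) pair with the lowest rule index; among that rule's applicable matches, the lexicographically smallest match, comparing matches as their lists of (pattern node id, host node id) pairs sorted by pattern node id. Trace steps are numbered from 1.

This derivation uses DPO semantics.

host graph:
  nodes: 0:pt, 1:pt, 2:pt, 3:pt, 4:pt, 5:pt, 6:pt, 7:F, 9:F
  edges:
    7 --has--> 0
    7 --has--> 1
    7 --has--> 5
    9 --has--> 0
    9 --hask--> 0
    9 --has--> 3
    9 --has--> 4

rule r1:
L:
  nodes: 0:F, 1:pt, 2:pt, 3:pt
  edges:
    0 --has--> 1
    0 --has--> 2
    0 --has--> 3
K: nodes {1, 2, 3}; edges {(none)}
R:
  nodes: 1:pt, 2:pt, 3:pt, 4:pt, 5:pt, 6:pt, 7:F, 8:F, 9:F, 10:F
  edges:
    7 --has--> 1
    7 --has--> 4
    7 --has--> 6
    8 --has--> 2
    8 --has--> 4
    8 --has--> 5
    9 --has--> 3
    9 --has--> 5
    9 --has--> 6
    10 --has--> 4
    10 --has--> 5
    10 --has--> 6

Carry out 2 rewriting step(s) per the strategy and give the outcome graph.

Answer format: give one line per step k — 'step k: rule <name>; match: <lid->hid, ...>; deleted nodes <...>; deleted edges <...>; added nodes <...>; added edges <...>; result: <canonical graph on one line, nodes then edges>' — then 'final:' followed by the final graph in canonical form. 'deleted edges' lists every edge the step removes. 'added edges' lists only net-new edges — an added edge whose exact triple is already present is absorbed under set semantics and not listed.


step 1: rule r1; match: 0->7, 1->0, 2->1, 3->5; deleted nodes 7; deleted edges (7,0,has); (7,1,has); (7,5,has); added nodes 10, 11, 12, 13, 14, 15, 16; added edges (13,0,has); (13,10,has); (13,12,has); (14,1,has); (14,10,has); (14,11,has); (15,5,has); (15,11,has); (15,12,has); (16,10,has); (16,11,has); (16,12,has); result: nodes: 0:pt, 1:pt, 2:pt, 3:pt, 4:pt, 5:pt, 6:pt, 9:F, 10:pt, 11:pt, 12:pt, 13:F, 14:F, 15:F, 16:F edges: (9,0,has); (9,0,hask); (9,3,has); (9,4,has); (13,0,has); (13,10,has); (13,12,has); (14,1,has); (14,10,has); (14,11,has); (15,5,has); (15,11,has); (15,12,has); (16,10,has); (16,11,has); (16,12,has)
step 2: rule r1; match: 0->13, 1->0, 2->10, 3->12; deleted nodes 13; deleted edges (13,0,has); (13,10,has); (13,12,has); added nodes 17, 18, 19, 20, 21, 22, 23; added edges (20,0,has); (20,17,has); (20,19,has); (21,10,has); (21,17,has); (21,18,has); (22,12,has); (22,18,has); (22,19,has); (23,17,has); (23,18,has); (23,19,has); result: nodes: 0:pt, 1:pt, 2:pt, 3:pt, 4:pt, 5:pt, 6:pt, 9:F, 10:pt, 11:pt, 12:pt, 14:F, 15:F, 16:F, 17:pt, 18:pt, 19:pt, 20:F, 21:F, 22:F, 23:F edges: (9,0,has); (9,0,hask); (9,3,has); (9,4,has); (14,1,has); (14,10,has); (14,11,has); (15,5,has); (15,11,has); (15,12,has); (16,10,has); (16,11,has); (16,12,has); (20,0,has); (20,17,has); (20,19,has); (21,10,has); (21,17,has); (21,18,has); (22,12,has); (22,18,has); (22,19,has); (23,17,has); (23,18,has); (23,19,has)
final:
nodes: 0:pt, 1:pt, 2:pt, 3:pt, 4:pt, 5:pt, 6:pt, 9:F, 10:pt, 11:pt, 12:pt, 14:F, 15:F, 16:F, 17:pt, 18:pt, 19:pt, 20:F, 21:F, 22:F, 23:F
edges: (9,0,has); (9,0,hask); (9,3,has); (9,4,has); (14,1,has); (14,10,has); (14,11,has); (15,5,has); (15,11,has); (15,12,has); (16,10,has); (16,11,has); (16,12,has); (20,0,has); (20,17,has); (20,19,has); (21,10,has); (21,17,has); (21,18,has); (22,12,has); (22,18,has); (22,19,has); (23,17,has); (23,18,has); (23,19,has)


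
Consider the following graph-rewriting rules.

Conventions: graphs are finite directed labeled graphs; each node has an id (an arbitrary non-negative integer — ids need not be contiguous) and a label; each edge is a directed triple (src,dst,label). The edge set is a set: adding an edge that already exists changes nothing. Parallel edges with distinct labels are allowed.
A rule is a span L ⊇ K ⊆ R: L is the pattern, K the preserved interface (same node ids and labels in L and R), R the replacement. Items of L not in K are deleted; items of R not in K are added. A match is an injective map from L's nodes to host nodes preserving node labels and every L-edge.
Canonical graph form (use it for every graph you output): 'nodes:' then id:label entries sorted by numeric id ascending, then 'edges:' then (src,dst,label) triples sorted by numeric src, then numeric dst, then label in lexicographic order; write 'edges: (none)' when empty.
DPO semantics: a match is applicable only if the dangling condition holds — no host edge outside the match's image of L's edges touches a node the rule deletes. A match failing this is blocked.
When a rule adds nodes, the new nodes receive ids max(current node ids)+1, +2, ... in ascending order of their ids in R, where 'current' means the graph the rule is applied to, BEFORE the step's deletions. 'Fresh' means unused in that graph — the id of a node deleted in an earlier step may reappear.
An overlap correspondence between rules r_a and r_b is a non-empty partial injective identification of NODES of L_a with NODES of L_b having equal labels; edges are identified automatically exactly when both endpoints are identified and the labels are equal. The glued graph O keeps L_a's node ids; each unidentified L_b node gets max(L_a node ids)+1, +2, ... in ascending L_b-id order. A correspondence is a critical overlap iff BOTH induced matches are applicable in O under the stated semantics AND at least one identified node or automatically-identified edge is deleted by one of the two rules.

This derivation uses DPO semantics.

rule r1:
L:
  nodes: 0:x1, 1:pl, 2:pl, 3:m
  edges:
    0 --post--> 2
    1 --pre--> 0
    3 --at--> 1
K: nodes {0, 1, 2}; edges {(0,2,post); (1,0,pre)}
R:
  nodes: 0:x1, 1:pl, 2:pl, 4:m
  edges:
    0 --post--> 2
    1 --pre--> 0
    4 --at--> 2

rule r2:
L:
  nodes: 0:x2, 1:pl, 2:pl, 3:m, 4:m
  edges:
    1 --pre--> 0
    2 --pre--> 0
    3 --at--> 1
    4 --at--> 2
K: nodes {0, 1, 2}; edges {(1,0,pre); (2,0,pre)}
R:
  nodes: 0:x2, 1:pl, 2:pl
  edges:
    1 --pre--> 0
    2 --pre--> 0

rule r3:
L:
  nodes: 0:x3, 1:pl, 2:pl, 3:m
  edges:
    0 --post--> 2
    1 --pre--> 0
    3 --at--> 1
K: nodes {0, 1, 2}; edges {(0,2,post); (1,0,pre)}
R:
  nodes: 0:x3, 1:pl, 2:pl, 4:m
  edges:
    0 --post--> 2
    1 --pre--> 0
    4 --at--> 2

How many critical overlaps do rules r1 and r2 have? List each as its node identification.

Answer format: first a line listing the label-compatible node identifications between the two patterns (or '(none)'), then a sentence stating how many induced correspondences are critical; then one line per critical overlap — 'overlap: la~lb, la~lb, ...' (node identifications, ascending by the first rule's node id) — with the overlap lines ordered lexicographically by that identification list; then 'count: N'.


label-compatible node identifications between L(r1) and L(r2): 1~1, 1~2, 2~1, 2~2, 3~3, 3~4
4 of the induced correspondences are critical overlaps of r1 and r2.
overlap: 1~1, 2~2, 3~3
overlap: 1~1, 3~3
overlap: 1~2, 2~1, 3~4
overlap: 1~2, 3~4
count: 4


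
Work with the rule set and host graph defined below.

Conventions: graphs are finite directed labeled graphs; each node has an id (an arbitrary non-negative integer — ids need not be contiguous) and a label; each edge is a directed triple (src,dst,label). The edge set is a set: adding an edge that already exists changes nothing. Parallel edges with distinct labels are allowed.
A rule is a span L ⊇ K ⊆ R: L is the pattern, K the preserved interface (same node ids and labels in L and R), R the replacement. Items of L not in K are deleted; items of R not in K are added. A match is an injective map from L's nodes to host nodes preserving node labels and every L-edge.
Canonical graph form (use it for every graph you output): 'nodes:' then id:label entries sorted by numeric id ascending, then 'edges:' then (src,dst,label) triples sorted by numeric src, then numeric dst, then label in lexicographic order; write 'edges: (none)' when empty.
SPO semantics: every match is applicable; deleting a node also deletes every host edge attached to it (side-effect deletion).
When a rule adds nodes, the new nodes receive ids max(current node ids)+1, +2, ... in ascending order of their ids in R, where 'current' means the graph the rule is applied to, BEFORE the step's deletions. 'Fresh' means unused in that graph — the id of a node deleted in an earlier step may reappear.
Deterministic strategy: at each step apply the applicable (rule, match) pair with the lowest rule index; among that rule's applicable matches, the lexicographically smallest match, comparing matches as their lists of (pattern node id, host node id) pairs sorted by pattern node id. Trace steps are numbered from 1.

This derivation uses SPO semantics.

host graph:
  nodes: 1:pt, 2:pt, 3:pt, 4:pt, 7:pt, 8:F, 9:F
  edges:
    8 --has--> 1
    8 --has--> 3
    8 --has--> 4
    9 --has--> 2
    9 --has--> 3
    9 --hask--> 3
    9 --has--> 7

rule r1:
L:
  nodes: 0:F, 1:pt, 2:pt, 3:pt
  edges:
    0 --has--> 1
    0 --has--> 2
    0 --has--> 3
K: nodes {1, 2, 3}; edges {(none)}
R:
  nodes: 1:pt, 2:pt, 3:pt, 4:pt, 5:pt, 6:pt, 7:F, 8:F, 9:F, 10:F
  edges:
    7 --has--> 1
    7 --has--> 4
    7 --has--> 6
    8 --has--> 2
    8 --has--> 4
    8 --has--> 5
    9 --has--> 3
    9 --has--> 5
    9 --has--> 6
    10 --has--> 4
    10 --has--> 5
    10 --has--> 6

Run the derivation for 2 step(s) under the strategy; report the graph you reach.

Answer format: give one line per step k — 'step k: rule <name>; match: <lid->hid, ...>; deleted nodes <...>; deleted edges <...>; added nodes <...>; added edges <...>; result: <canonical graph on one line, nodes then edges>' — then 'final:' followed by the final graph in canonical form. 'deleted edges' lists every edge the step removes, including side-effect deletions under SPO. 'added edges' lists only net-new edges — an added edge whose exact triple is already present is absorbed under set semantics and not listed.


step 1: rule r1; match: 0->8, 1->1, 2->3, 3->4; deleted nodes 8; deleted edges (8,1,has); (8,3,has); (8,4,has); added nodes 10, 11, 12, 13, 14, 15, 16; added edges (13,1,has); (13,10,has); (13,12,has); (14,3,has); (14,10,has); (14,11,has); (15,4,has); (15,11,has); (15,12,has); (16,10,has); (16,11,has); (16,12,has); result: nodes: 1:pt, 2:pt, 3:pt, 4:pt, 7:pt, 9:F, 10:pt, 11:pt, 12:pt, 13:F, 14:F, 15:F, 16:F edges: (9,2,has); (9,3,has); (9,3,hask); (9,7,has); (13,1,has); (13,10,has); (13,12,has); (14,3,has); (14,10,has); (14,11,has); (15,4,has); (15,11,has); (15,12,has); (16,10,has); (16,11,has); (16,12,has)
step 2: rule r1; match: 0->9, 1->2, 2->3, 3->7; deleted nodes 9; deleted edges (9,2,has); (9,3,has); (9,3,hask); (9,7,has); added nodes 17, 18, 19, 20, 21, 22, 23; added edges (20,2,has); (20,17,has); (20,19,has); (21,3,has); (21,17,has); (21,18,has); (22,7,has); (22,18,has); (22,19,has); (23,17,has); (23,18,has); (23,19,has); result: nodes: 1:pt, 2:pt, 3:pt, 4:pt, 7:pt, 10:pt, 11:pt, 12:pt, 13:F, 14:F, 15:F, 16:F, 17:pt, 18:pt, 19:pt, 20:F, 21:F, 22:F, 23:F edges: (13,1,has); (13,10,has); (13,12,has); (14,3,has); (14,10,has); (14,11,has); (15,4,has); (15,11,has); (15,12,has); (16,10,has); (16,11,has); (16,12,has); (20,2,has); (20,17,has); (20,19,has); (21,3,has); (21,17,has); (21,18,has); (22,7,has); (22,18,has); (22,19,has); (23,17,has); (23,18,has); (23,19,has)
final:
nodes: 1:pt, 2:pt, 3:pt, 4:pt, 7:pt, 10:pt, 11:pt, 12:pt, 13:F, 14:F, 15:F, 16:F, 17:pt, 18:pt, 19:pt, 20:F, 21:F, 22:F, 23:F
edges: (13,1,has); (13,10,has); (13,12,has); (14,3,has); (14,10,has); (14,11,has); (15,4,has); (15,11,has); (15,12,has); (16,10,has); (16,11,has); (16,12,has); (20,2,has); (20,17,has); (20,19,has); (21,3,has); (21,17,has); (21,18,has); (22,7,has); (22,18,has); (22,19,has); (23,17,has); (23,18,has); (23,19,has)


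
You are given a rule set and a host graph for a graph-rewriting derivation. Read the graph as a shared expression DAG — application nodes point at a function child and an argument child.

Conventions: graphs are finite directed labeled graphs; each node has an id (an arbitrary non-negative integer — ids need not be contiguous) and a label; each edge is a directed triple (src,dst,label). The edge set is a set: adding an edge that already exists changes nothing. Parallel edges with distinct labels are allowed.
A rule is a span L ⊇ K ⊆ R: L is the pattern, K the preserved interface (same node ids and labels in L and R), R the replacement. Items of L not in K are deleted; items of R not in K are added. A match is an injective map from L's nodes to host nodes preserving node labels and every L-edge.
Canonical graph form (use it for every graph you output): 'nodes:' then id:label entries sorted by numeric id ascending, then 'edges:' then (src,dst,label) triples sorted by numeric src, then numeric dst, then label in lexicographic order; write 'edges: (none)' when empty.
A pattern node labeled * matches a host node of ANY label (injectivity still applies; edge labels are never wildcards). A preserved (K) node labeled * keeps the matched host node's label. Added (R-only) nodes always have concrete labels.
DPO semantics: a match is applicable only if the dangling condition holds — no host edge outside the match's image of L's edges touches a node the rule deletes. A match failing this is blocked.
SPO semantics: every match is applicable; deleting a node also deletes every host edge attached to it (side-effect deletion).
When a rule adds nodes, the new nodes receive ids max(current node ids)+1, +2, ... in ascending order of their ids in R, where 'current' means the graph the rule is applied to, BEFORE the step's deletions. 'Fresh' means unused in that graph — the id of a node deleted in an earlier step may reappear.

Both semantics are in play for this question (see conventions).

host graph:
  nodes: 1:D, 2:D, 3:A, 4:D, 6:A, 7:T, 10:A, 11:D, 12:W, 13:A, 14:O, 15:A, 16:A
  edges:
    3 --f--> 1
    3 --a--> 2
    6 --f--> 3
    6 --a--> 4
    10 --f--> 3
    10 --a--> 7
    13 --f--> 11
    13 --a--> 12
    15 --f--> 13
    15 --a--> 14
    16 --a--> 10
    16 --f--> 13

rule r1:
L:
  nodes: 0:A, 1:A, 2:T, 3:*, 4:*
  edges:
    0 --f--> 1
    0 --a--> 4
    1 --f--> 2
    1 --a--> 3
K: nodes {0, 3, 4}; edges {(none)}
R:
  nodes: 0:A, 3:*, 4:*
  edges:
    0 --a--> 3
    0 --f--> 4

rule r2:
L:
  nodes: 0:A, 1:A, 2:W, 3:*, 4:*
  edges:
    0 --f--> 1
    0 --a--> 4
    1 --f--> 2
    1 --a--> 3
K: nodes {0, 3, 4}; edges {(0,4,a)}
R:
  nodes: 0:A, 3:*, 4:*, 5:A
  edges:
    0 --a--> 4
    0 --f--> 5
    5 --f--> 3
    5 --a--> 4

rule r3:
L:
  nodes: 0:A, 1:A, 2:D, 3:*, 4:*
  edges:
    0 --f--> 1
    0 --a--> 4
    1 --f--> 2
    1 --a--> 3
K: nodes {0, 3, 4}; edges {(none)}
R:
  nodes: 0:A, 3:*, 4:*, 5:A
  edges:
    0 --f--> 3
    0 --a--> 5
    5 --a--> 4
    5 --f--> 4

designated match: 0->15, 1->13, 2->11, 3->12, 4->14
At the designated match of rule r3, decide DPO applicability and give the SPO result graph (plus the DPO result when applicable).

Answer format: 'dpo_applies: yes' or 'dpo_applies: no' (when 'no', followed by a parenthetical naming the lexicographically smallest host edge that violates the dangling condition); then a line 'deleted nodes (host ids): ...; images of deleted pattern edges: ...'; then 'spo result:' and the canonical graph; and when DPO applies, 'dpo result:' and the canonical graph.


dpo_applies: no
(the rule deletes node 13, which keeps host edge (16,13,f) outside the match image — the dangling condition fails, DPO blocks; SPO proceeds and side-deletes such edges)
deleted nodes (host ids): 11, 13; images of deleted pattern edges: (13,11,f); (13,12,a); (15,13,f); (15,14,a)
spo result:
nodes: 1:D, 2:D, 3:A, 4:D, 6:A, 7:T, 10:A, 12:W, 14:O, 15:A, 16:A, 17:A
edges: (3,1,f); (3,2,a); (6,3,f); (6,4,a); (10,3,f); (10,7,a); (15,12,f); (15,17,a); (16,10,a); (17,14,a); (17,14,f)


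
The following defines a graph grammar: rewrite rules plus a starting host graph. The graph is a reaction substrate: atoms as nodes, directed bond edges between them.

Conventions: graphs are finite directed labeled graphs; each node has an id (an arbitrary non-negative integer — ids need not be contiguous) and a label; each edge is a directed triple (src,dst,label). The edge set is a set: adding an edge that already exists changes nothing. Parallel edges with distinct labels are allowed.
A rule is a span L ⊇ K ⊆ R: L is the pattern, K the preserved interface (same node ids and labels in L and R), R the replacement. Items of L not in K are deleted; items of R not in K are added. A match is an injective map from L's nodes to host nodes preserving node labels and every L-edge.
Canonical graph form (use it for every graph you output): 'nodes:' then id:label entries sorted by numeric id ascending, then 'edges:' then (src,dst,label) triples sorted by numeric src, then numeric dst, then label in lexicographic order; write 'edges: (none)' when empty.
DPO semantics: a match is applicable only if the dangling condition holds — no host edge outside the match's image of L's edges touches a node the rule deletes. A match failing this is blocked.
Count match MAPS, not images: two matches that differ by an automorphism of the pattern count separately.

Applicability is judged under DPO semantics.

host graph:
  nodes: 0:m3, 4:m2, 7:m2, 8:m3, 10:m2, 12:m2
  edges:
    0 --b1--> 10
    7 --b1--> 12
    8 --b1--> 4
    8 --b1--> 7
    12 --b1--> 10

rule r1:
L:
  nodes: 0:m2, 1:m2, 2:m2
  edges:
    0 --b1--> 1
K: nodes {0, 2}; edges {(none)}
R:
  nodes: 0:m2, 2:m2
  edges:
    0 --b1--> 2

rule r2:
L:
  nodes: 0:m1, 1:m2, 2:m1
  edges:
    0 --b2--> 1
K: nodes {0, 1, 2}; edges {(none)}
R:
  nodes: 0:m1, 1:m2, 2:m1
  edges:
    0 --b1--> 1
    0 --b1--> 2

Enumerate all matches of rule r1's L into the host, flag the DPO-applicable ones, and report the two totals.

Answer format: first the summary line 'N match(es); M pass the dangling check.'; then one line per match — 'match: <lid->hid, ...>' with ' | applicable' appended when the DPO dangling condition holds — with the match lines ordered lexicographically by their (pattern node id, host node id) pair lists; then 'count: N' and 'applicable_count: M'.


4 match(es); 0 pass the dangling check.
match: 0->7, 1->12, 2->4
match: 0->7, 1->12, 2->10
match: 0->12, 1->10, 2->4
match: 0->12, 1->10, 2->7
count: 4
applicable_count: 0


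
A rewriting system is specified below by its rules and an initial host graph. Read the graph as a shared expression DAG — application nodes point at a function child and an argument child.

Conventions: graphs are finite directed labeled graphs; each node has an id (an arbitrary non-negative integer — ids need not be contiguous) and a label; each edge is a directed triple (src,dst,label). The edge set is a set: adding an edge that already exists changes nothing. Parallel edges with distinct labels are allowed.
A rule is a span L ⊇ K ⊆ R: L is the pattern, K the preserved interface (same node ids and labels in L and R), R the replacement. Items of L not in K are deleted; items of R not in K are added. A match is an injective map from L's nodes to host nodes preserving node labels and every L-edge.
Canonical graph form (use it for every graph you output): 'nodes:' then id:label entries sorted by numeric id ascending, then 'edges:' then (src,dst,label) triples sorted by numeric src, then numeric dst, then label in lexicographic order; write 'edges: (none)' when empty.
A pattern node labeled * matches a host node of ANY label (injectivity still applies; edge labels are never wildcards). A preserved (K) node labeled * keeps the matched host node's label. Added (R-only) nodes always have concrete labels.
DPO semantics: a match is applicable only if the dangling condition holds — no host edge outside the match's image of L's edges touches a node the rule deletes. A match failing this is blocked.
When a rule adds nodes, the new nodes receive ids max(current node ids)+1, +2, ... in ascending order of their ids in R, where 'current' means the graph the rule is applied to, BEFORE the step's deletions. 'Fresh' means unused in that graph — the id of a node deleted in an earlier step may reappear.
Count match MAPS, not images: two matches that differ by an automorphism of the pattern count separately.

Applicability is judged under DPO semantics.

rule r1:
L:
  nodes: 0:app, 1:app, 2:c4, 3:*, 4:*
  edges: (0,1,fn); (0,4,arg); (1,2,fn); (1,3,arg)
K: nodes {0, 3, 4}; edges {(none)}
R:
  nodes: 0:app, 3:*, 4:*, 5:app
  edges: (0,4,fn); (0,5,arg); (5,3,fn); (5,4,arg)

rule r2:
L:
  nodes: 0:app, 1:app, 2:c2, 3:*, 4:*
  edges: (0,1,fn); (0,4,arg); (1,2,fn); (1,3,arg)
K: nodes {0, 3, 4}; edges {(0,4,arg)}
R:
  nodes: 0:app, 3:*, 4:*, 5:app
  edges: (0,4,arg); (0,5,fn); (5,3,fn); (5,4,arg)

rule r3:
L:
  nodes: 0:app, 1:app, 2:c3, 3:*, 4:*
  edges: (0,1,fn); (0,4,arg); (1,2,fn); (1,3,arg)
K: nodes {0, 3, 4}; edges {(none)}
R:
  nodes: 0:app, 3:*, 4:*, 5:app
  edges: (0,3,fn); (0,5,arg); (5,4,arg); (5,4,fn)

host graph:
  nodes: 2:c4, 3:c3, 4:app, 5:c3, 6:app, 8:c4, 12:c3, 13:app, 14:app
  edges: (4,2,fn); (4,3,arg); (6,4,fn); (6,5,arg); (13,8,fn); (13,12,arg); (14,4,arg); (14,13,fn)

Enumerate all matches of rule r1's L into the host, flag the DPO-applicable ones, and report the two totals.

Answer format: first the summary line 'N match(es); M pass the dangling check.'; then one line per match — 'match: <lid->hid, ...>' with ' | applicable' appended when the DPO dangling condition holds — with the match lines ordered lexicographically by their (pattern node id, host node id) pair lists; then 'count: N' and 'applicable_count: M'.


2 match(es); 1 pass the dangling check.
match: 0->6, 1->4, 2->2, 3->3, 4->5
match: 0->14, 1->13, 2->8, 3->12, 4->4 | applicable
count: 2
applicable_count: 1


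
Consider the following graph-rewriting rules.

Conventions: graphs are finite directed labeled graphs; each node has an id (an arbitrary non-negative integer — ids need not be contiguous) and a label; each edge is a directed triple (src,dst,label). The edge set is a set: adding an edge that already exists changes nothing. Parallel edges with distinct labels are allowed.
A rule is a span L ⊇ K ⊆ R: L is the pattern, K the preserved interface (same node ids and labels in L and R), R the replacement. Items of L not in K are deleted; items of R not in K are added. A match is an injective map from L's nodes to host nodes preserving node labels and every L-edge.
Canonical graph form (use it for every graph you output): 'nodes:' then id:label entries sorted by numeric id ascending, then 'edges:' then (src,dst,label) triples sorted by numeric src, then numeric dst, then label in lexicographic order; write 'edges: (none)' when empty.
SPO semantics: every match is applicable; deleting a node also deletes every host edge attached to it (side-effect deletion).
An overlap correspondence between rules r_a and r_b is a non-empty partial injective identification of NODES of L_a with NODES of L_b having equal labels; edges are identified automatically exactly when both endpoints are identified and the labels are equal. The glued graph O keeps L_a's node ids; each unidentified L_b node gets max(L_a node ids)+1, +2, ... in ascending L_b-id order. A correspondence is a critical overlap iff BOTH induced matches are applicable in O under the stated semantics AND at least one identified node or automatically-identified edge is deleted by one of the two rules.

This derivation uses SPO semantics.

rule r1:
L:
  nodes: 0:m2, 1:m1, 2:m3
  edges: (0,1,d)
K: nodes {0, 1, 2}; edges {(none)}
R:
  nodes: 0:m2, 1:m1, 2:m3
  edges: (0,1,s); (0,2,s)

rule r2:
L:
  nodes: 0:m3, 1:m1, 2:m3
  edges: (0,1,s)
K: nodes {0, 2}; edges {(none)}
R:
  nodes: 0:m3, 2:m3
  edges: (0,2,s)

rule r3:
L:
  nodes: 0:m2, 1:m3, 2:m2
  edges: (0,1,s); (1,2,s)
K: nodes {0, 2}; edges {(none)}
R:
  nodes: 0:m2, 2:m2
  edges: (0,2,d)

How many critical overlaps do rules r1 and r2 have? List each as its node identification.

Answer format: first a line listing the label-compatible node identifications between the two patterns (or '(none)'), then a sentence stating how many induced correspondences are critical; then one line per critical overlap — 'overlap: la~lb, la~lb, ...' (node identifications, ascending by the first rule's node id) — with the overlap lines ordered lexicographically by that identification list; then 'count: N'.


label-compatible node identifications between L(r1) and L(r2): 1~1, 2~0, 2~2
3 of the induced correspondences are critical overlaps of r1 and r2.
overlap: 1~1
overlap: 1~1, 2~0
overlap: 1~1, 2~2
count: 3


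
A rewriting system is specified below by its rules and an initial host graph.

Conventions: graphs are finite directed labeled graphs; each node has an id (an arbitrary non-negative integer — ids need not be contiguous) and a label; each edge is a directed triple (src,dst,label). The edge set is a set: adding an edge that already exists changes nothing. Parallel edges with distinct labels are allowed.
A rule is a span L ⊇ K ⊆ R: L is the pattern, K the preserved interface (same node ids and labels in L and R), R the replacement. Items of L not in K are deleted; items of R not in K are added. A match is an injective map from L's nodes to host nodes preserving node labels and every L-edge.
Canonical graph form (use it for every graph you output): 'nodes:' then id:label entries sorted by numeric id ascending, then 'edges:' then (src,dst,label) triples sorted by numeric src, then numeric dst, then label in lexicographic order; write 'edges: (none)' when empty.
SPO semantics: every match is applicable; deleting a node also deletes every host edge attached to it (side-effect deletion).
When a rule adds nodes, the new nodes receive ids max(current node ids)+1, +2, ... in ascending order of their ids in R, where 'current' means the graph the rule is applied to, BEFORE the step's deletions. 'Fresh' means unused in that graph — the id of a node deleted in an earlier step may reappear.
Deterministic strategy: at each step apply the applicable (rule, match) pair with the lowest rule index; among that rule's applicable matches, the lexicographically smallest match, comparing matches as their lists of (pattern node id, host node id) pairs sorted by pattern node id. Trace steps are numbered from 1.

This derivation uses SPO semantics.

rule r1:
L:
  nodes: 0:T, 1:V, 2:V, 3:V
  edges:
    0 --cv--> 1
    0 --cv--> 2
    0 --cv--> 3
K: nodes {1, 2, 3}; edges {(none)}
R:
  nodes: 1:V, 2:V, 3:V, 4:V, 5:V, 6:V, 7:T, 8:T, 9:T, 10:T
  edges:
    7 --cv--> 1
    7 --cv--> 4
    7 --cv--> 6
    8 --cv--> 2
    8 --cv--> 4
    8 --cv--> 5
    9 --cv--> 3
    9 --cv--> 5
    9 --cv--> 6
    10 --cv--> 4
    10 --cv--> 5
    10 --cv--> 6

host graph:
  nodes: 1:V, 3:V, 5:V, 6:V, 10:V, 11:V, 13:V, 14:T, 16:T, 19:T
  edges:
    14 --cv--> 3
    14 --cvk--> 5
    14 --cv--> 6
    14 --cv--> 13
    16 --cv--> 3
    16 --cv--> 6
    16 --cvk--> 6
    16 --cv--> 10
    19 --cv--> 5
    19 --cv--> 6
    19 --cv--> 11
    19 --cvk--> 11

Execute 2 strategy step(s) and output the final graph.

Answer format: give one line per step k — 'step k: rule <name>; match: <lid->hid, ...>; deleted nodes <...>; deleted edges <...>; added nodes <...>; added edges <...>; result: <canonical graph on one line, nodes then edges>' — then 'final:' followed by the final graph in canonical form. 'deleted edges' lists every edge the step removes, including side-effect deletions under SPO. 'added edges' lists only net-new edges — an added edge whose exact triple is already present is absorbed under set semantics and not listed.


step 1: rule r1; match: 0->14, 1->3, 2->6, 3->13; deleted nodes 14; deleted edges (14,3,cv); (14,5,cvk); (14,6,cv); (14,13,cv); added nodes 20, 21, 22, 23, 24, 25, 26; added edges (23,3,cv); (23,20,cv); (23,22,cv); (24,6,cv); (24,20,cv); (24,21,cv); (25,13,cv); (25,21,cv); (25,22,cv); (26,20,cv); (26,21,cv); (26,22,cv); result: nodes: 1:V, 3:V, 5:V, 6:V, 10:V, 11:V, 13:V, 16:T, 19:T, 20:V, 21:V, 22:V, 23:T, 24:T, 25:T, 26:T edges: (16,3,cv); (16,6,cv); (16,6,cvk); (16,10,cv); (19,5,cv); (19,6,cv); (19,11,cv); (19,11,cvk); (23,3,cv); (23,20,cv); (23,22,cv); (24,6,cv); (24,20,cv); (24,21,cv); (25,13,cv); (25,21,cv); (25,22,cv); (26,20,cv); (26,21,cv); (26,22,cv)
step 2: rule r1; match: 0->16, 1->3, 2->6, 3->10; deleted nodes 16; deleted edges (16,3,cv); (16,6,cv); (16,6,cvk); (16,10,cv); added nodes 27, 28, 29, 30, 31, 32, 33; added edges (30,3,cv); (30,27,cv); (30,29,cv); (31,6,cv); (31,27,cv); (31,28,cv); (32,10,cv); (32,28,cv); (32,29,cv); (33,27,cv); (33,28,cv); (33,29,cv); result: nodes: 1:V, 3:V, 5:V, 6:V, 10:V, 11:V, 13:V, 19:T, 20:V, 21:V, 22:V, 23:T, 24:T, 25:T, 26:T, 27:V, 28:V, 29:V, 30:T, 31:T, 32:T, 33:T edges: (19,5,cv); (19,6,cv); (19,11,cv); (19,11,cvk); (23,3,cv); (23,20,cv); (23,22,cv); (24,6,cv); (24,20,cv); (24,21,cv); (25,13,cv); (25,21,cv); (25,22,cv); (26,20,cv); (26,21,cv); (26,22,cv); (30,3,cv); (30,27,cv); (30,29,cv); (31,6,cv); (31,27,cv); (31,28,cv); (32,10,cv); (32,28,cv); (32,29,cv); (33,27,cv); (33,28,cv); (33,29,cv)
final:
nodes: 1:V, 3:V, 5:V, 6:V, 10:V, 11:V, 13:V, 19:T, 20:V, 21:V, 22:V, 23:T, 24:T, 25:T, 26:T, 27:V, 28:V, 29:V, 30:T, 31:T, 32:T, 33:T
edges: (19,5,cv); (19,6,cv); (19,11,cv); (19,11,cvk); (23,3,cv); (23,20,cv); (23,22,cv); (24,6,cv); (24,20,cv); (24,21,cv); (25,13,cv); (25,21,cv); (25,22,cv); (26,20,cv); (26,21,cv); (26,22,cv); (30,3,cv); (30,27,cv); (30,29,cv); (31,6,cv); (31,27,cv); (31,28,cv); (32,10,cv); (32,28,cv); (32,29,cv); (33,27,cv); (33,28,cv); (33,29,cv)


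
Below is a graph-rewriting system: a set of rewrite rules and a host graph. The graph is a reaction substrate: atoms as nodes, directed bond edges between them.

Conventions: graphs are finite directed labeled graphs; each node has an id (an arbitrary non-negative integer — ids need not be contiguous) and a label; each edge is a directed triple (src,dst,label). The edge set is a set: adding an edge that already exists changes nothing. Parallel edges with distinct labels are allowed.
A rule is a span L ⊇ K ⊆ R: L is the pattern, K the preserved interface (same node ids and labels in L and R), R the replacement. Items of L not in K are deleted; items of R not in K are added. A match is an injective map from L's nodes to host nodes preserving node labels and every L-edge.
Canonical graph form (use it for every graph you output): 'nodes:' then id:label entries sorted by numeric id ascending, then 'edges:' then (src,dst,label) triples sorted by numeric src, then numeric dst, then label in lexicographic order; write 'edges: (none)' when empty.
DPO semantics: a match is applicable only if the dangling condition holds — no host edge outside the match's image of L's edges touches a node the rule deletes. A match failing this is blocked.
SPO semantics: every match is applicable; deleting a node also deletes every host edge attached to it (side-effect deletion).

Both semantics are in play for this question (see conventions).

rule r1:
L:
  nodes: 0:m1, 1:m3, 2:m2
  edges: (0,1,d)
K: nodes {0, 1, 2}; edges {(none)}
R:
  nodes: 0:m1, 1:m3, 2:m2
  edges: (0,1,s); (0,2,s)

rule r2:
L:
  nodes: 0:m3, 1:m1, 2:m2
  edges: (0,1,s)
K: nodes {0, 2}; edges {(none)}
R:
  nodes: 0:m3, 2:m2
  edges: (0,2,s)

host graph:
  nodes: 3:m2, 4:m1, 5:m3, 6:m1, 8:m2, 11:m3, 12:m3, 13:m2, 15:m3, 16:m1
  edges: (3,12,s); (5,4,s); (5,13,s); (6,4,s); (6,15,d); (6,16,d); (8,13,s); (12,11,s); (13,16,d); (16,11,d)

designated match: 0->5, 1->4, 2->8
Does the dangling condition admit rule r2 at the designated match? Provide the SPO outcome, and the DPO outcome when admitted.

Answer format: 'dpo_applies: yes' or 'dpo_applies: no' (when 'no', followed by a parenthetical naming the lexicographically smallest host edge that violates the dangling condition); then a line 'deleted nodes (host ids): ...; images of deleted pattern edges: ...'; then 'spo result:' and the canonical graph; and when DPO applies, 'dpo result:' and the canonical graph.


dpo_applies: no
(the rule deletes node 4, which keeps host edge (6,4,s) outside the match image — the dangling condition fails, DPO blocks; SPO proceeds and side-deletes such edges)
deleted nodes (host ids): 4; images of deleted pattern edges: (5,4,s)
spo result:
nodes: 3:m2, 5:m3, 6:m1, 8:m2, 11:m3, 12:m3, 13:m2, 15:m3, 16:m1
edges: (3,12,s); (5,8,s); (5,13,s); (6,15,d); (6,16,d); (8,13,s); (12,11,s); (13,16,d); (16,11,d)


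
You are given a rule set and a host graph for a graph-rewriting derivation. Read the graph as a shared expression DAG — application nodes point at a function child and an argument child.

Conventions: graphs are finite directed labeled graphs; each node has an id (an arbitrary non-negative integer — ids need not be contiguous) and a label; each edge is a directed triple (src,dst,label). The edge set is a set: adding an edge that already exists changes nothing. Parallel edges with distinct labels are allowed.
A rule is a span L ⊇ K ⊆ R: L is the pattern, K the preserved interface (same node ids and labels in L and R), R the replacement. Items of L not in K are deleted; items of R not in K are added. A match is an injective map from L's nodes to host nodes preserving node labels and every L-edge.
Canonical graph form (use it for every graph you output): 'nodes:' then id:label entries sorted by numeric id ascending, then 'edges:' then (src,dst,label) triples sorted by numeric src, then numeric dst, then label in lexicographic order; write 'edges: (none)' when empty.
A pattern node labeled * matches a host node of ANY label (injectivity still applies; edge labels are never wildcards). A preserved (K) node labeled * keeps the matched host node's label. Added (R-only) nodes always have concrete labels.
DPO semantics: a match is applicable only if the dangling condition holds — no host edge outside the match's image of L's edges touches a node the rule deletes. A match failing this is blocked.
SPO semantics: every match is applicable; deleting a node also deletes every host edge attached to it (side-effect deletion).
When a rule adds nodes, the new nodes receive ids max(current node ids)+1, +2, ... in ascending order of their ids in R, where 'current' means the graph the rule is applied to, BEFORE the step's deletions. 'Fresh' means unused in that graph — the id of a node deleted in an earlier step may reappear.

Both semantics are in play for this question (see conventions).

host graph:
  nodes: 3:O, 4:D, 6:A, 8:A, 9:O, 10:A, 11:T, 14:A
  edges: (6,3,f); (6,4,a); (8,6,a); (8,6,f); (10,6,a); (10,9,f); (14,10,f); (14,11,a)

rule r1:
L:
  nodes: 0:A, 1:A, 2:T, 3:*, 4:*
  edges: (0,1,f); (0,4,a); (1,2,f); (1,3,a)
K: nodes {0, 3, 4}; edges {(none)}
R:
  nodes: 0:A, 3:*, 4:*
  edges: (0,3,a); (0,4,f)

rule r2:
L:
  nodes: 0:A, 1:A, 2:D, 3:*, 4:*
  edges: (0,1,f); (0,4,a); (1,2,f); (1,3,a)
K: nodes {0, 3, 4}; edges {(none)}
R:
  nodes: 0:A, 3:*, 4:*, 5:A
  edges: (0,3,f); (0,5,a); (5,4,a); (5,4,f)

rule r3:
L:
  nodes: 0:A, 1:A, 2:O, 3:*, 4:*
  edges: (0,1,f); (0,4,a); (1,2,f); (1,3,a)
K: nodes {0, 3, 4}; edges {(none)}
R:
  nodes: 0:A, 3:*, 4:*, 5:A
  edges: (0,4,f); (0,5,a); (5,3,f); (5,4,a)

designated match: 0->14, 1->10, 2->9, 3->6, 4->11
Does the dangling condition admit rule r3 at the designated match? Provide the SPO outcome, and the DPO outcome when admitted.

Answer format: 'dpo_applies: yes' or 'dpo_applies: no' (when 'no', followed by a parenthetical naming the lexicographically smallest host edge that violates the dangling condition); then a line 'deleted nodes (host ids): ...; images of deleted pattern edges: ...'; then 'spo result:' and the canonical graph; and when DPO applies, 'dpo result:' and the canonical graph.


dpo_applies: yes
deleted nodes (host ids): 9, 10; images of deleted pattern edges: (10,6,a); (10,9,f); (14,10,f); (14,11,a)
spo result:
nodes: 3:O, 4:D, 6:A, 8:A, 11:T, 14:A, 15:A
edges: (6,3,f); (6,4,a); (8,6,a); (8,6,f); (14,11,f); (14,15,a); (15,6,f); (15,11,a)
dpo result:
nodes: 3:O, 4:D, 6:A, 8:A, 11:T, 14:A, 15:A
edges: (6,3,f); (6,4,a); (8,6,a); (8,6,f); (14,11,f); (14,15,a); (15,6,f); (15,11,a)


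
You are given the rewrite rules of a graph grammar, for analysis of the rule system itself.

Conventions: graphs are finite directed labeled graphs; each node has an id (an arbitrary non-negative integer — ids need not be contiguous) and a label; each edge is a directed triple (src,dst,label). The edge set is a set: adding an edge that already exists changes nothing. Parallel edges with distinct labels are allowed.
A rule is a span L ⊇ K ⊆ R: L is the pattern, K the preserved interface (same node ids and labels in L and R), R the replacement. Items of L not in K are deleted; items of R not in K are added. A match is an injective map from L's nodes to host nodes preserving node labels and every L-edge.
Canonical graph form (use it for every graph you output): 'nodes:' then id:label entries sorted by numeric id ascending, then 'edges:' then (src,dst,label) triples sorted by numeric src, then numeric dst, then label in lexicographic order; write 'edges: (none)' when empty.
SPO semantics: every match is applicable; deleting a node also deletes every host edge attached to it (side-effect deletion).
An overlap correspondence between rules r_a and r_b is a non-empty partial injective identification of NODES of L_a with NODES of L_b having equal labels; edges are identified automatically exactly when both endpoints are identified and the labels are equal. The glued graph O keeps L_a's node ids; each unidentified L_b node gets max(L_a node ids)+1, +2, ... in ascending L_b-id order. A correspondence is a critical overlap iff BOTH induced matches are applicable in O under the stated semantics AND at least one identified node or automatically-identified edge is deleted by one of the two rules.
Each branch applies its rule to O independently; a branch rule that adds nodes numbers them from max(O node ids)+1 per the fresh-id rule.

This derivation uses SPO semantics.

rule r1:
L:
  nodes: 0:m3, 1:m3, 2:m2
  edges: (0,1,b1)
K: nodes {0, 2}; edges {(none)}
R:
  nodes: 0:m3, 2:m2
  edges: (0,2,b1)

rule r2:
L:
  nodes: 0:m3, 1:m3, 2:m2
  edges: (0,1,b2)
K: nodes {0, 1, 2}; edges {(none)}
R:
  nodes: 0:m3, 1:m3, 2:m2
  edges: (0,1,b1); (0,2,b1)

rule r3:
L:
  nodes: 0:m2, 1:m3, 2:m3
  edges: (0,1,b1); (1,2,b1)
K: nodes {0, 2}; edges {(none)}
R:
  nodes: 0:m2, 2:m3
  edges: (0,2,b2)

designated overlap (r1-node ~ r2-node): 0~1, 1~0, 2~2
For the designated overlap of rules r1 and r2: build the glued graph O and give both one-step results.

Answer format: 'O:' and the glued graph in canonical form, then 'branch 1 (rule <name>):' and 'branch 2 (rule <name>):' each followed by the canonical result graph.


O:
nodes: 0:m3, 1:m3, 2:m2
edges: (0,1,b1); (1,0,b2)
branch 1 (rule r1):
nodes: 0:m3, 2:m2
edges: (0,2,b1)
branch 2 (rule r2):
nodes: 0:m3, 1:m3, 2:m2
edges: (0,1,b1); (1,0,b1); (1,2,b1)


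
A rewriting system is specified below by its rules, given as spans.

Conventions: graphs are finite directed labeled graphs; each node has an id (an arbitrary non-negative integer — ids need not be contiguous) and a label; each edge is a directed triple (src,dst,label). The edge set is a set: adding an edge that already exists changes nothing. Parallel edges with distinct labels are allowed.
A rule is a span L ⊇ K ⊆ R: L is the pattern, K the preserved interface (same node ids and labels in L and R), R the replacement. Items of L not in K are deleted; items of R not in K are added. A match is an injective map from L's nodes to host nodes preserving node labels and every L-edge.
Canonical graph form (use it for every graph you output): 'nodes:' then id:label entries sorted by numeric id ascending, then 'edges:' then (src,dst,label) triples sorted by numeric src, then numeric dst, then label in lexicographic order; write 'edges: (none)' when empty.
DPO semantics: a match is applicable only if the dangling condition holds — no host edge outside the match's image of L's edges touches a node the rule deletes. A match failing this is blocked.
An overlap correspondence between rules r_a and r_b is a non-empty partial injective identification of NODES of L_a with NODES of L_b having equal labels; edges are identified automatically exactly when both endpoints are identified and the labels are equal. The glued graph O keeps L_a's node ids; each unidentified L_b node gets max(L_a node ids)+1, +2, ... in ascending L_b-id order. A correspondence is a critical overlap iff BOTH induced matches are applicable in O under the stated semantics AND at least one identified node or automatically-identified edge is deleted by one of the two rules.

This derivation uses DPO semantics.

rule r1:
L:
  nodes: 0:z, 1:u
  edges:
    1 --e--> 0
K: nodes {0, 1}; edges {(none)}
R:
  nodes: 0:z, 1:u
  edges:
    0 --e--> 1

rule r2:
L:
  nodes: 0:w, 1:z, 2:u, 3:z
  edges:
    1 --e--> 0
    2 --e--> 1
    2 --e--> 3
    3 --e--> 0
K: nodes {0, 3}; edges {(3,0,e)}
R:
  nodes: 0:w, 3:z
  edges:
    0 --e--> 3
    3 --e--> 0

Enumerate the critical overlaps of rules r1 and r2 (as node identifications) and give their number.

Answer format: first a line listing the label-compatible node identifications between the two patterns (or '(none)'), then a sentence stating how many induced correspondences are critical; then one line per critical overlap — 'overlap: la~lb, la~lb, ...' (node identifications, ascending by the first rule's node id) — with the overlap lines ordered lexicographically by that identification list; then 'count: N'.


label-compatible node identifications between L(r1) and L(r2): 0~1, 0~3, 1~2
2 of the induced correspondences are critical overlaps of r1 and r2.
overlap: 0~1, 1~2
overlap: 0~3, 1~2
count: 2
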